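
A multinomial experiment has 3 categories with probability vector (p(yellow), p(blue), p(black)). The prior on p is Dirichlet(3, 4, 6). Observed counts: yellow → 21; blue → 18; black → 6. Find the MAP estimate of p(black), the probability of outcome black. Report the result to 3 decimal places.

The posterior is Dirichlet(αᵢ + nᵢ) = Dirichlet(24, 22, 12).
For a Dirichlet(a₁,…,a_K) with all aᵢ > 1, the mode has j-th component (aⱼ − 1)/(Σaᵢ − K).
Here Σaᵢ = 58 and K = 3, so p(black) = (12 − 1)/(58 − 3) = 11/55 ≈ 0.200.

MAP estimate of p(black) = 0.200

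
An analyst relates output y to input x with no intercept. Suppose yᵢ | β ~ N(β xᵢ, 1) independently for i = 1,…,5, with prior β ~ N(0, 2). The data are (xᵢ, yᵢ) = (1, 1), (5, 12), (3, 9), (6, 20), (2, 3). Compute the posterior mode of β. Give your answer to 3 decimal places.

log p(β | y) = −Σ(yᵢ − βxᵢ)²/(2·1) − β²/(2·2) + const.
Setting the derivative to zero: Σxᵢ(yᵢ − βxᵢ)/1 − β/2 = 0, so β = Σxᵢyᵢ / (Σxᵢ² + σ²/τ²).
Σxᵢyᵢ = 1·1 + 5·12 + 3·9 + 6·20 + 2·3 = 214; Σxᵢ² = 75; σ²/τ² = 0.5.
β̂_MAP = 214 / (75 + 0.5) = 214/75.5 ≈ 2.834.

β̂_MAP = 2.834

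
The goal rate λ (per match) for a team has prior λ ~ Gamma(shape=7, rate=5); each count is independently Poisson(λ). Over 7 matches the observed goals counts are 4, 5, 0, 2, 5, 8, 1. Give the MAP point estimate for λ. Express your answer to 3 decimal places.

λ̂_MAP = 2.583

Σxᵢ = 4+5+0+2+5+8+1 = 25, with n = 7.
Posterior ∝ λ^6e^(−5λ) · λ^25e^(−7λ) = λ^31e^(−12λ), i.e. Gamma(shape=32, rate=12).
The mode of a Gamma(a, b) with a ≥ 1 (shape–rate) is (a−1)/b = 31/12 ≈ 2.583.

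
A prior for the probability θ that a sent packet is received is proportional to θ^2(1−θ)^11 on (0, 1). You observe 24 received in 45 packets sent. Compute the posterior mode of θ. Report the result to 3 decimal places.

θ̂_MAP = 0.448

The prior density ∝ θ^2(1−θ)^11 is the kernel of Beta(3, 12).
Data: 24 successes in 45 trials. The binomial likelihood contributes θ^24(1−θ)^21, so the posterior is Beta(3+24, 12+21) = Beta(27, 33).
For Beta(a, b) with a, b > 1 the mode is (a−1)/(a+b−2) = 26/58 ≈ 0.448.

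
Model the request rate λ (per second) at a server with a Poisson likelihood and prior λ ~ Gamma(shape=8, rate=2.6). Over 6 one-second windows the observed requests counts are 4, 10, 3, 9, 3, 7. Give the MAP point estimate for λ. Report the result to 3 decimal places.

λ̂_MAP = 5.000

Σxᵢ = 4+10+3+9+3+7 = 36, with n = 6.
Posterior ∝ λ^7e^(−2.6λ) · λ^36e^(−6λ) = λ^43e^(−8.6λ), i.e. Gamma(shape=44, rate=8.6).
The mode of a Gamma(a, b) with a ≥ 1 (shape–rate) is (a−1)/b = 43/8.6 ≈ 5.000.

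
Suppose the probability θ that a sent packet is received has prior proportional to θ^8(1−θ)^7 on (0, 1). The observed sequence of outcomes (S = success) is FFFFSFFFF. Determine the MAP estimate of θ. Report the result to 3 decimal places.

The prior density ∝ θ^8(1−θ)^7 is the kernel of Beta(9, 8).
Data: 1 success in 9 trials (from the sequence). The binomial likelihood contributes θ(1−θ)^8, so the posterior is Beta(9+1, 8+8) = Beta(10, 16).
For Beta(a, b) with a, b > 1 the mode is (a−1)/(a+b−2) = 9/24 ≈ 0.375.

θ̂_MAP = 0.375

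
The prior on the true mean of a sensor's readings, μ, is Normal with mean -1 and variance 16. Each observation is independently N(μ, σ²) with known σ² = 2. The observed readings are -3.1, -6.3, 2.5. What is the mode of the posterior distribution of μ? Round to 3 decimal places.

μ̂_MAP = -2.248

n = 3; x̄ = ((-3.1) + (-6.3) + 2.5)/3 = -6.9/3 = -2.3.
For a Normal prior and Normal likelihood with known variance, the posterior is Normal; its mode equals its mean, the precision-weighted average.
Prior precision 1/σ₀² = 1/16 = 0.0625; data precision n/σ² = 3/2 = 1.5.
μ̂ = (0.0625·(-1) + 1.5·(-2.3)) / (0.0625 + 1.5) = (-3.5125)/1.5625 = -2.248.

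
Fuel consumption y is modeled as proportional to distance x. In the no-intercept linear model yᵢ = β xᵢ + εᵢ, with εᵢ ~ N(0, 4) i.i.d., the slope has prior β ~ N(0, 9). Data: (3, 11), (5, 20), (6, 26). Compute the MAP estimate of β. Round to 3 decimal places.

β̂_MAP = 4.103

log p(β | y) = −Σ(yᵢ − βxᵢ)²/(2·4) − β²/(2·9) + const.
Setting the derivative to zero: Σxᵢ(yᵢ − βxᵢ)/4 − β/9 = 0, so β = Σxᵢyᵢ / (Σxᵢ² + σ²/τ²).
Σxᵢyᵢ = 3·11 + 5·20 + 6·26 = 289; Σxᵢ² = 70; σ²/τ² = 4/9.
β̂_MAP = 289 / (70 + 4/9) = 289/(634/9) = 2601/634 ≈ 4.103.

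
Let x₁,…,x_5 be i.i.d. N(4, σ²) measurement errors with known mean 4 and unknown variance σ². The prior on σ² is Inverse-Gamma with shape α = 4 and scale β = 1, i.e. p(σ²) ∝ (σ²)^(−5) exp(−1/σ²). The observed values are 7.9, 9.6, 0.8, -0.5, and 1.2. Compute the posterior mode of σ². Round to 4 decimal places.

σ̂²_MAP = 5.7933

Sum of squared deviations about the known mean: SS = (7.9−4)² + (9.6−4)² + (0.8−4)² + (-0.5−4)² + (1.2−4)² = 84.9.
The Normal likelihood contributes (σ²)^(−n/2) exp(−SS/(2σ²)), so the posterior is Inverse-Gamma(α + n/2, β + SS/2) = Inverse-Gamma(6.5, 43.45).
The mode of Inverse-Gamma(a, b) is b/(a+1) = 43.45/7.5 ≈ 5.7933.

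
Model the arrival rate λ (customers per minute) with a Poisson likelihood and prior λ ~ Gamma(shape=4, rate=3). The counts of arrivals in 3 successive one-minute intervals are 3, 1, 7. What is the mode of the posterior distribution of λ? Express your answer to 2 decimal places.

Σxᵢ = 3+1+7 = 11, with n = 3.
Posterior ∝ λ^3e^(−3λ) · λ^11e^(−3λ) = λ^14e^(−6λ), i.e. Gamma(shape=15, rate=6).
The mode of a Gamma(a, b) with a ≥ 1 (shape–rate) is (a−1)/b = 14/6 ≈ 2.33.

λ̂_MAP = 2.33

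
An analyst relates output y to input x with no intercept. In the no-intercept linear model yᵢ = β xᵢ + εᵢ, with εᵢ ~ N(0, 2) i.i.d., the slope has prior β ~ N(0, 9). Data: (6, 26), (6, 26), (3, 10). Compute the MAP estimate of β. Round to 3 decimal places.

β̂_MAP = 4.211

log p(β | y) = −Σ(yᵢ − βxᵢ)²/(2·2) − β²/(2·9) + const.
Setting the derivative to zero: Σxᵢ(yᵢ − βxᵢ)/2 − β/9 = 0, so β = Σxᵢyᵢ / (Σxᵢ² + σ²/τ²).
Σxᵢyᵢ = 6·26 + 6·26 + 3·10 = 342; Σxᵢ² = 81; σ²/τ² = 2/9.
β̂_MAP = 342 / (81 + 2/9) = 342/(731/9) = 3078/731 ≈ 4.211.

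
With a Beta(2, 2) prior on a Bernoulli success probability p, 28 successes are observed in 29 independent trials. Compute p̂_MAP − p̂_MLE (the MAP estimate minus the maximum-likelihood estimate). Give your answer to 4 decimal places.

MAP − MLE = -0.0300

Posterior is Beta(30, 3); MAP = (30−1)/(33−2) = 29/31 ≈ 0.93548.
MLE ignores the prior: p̂_MLE = k/n = 28/29 ≈ 0.96552.
Difference = 29/31 − 28/29 = -27/899 ≈ -0.0300.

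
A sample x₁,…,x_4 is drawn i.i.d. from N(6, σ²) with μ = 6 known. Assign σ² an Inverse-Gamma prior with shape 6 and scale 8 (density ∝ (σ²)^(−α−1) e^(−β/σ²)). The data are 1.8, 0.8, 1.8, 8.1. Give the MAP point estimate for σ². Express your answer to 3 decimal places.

σ̂²_MAP = 4.596

Sum of squared deviations about the known mean: SS = (1.8−6)² + (0.8−6)² + (1.8−6)² + (8.1−6)² = 66.73.
The Normal likelihood contributes (σ²)^(−n/2) exp(−SS/(2σ²)), so the posterior is Inverse-Gamma(α + n/2, β + SS/2) = Inverse-Gamma(8, 41.365).
The mode of Inverse-Gamma(a, b) is b/(a+1) = 41.365/9 ≈ 4.596.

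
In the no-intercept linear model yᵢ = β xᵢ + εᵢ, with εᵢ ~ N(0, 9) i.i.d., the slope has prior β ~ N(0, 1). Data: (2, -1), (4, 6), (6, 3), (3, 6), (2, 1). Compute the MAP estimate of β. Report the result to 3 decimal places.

log p(β | y) = −Σ(yᵢ − βxᵢ)²/(2·9) − β²/(2·1) + const.
Setting the derivative to zero: Σxᵢ(yᵢ − βxᵢ)/9 − β/1 = 0, so β = Σxᵢyᵢ / (Σxᵢ² + σ²/τ²).
Σxᵢyᵢ = 2·(-1) + 4·6 + 6·3 + 3·6 + 2·1 = 60; Σxᵢ² = 69; σ²/τ² = 9.
β̂_MAP = 60 / (69 + 9) = 60/78 ≈ 0.769.

β̂_MAP = 0.769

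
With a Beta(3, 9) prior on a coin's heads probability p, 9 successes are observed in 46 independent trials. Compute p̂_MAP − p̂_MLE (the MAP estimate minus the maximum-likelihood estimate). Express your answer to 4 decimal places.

Posterior is Beta(12, 46); MAP = (12−1)/(58−2) = 11/56 ≈ 0.19643.
MLE ignores the prior: p̂_MLE = k/n = 9/46 ≈ 0.19565.
Difference = 11/56 − 9/46 = 1/1288 ≈ 0.0008.

MAP − MLE = 0.0008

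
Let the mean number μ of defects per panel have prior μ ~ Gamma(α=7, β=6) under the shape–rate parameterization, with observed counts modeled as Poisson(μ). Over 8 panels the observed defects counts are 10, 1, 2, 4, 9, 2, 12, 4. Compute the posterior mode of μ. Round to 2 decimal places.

Σxᵢ = 10+1+2+4+9+2+12+4 = 44, with n = 8.
Posterior ∝ μ^6e^(−6μ) · μ^44e^(−8μ) = μ^50e^(−14μ), i.e. Gamma(shape=51, rate=14).
The mode of a Gamma(a, b) with a ≥ 1 (shape–rate) is (a−1)/b = 50/14 ≈ 3.57.

μ̂_MAP = 3.57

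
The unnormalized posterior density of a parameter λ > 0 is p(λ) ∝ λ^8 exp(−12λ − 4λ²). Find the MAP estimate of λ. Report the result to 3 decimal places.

ℓ'(λ) = 8/λ − 12 − 8λ. Setting this to zero and multiplying by λ: 8λ² + 12λ − 8 = 0.
λ = (−12 + √(12² + 4·8·8)) / (2·8) = (−12 + √400) / 16 = (−12 + 20)/16 = 1/2.
ℓ''(λ) = −8/λ² − 8 < 0, confirming a maximum.

λ̂_MAP = 0.500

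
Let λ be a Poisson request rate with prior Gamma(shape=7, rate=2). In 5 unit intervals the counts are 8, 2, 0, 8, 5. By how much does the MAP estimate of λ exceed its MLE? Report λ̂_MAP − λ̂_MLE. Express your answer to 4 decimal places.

MAP − MLE = -0.4571

Σxᵢ = 23. Posterior is Gamma(30, 7); MAP = (30−1)/7 = 29/7 ≈ 4.14286.
MLE = x̄ = 23/5 ≈ 4.60000.
Difference = 29/7 − 23/5 = -16/35 ≈ -0.4571.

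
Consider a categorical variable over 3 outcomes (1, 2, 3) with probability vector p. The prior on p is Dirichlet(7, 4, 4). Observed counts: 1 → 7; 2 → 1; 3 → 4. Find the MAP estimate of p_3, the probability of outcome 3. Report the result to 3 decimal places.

The posterior is Dirichlet(αᵢ + nᵢ) = Dirichlet(14, 5, 8).
For a Dirichlet(a₁,…,a_K) with all aᵢ > 1, the mode has j-th component (aⱼ − 1)/(Σaᵢ − K).
Here Σaᵢ = 27 and K = 3, so p_3 = (8 − 1)/(27 − 3) = 7/24 ≈ 0.292.

MAP estimate: 0.292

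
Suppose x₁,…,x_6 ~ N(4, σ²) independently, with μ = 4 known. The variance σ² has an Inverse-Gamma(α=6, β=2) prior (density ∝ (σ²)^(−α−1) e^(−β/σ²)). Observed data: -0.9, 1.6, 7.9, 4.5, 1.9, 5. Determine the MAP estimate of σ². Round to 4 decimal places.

Sum of squared deviations about the known mean: SS = (-0.9−4)² + (1.6−4)² + (7.9−4)² + (4.5−4)² + (1.9−4)² + (5−4)² = 50.64.
The Normal likelihood contributes (σ²)^(−n/2) exp(−SS/(2σ²)), so the posterior is Inverse-Gamma(α + n/2, β + SS/2) = Inverse-Gamma(9, 27.32).
The mode of Inverse-Gamma(a, b) is b/(a+1) = 27.32/10 ≈ 2.7320.

σ̂²_MAP = 2.7320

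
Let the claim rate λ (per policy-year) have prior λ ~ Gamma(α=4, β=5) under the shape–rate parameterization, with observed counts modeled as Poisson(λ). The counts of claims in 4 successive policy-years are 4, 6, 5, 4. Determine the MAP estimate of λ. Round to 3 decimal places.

λ̂_MAP = 2.444

Σxᵢ = 4+6+5+4 = 19, with n = 4.
Posterior ∝ λ^3e^(−5λ) · λ^19e^(−4λ) = λ^22e^(−9λ), i.e. Gamma(shape=23, rate=9).
The mode of a Gamma(a, b) with a ≥ 1 (shape–rate) is (a−1)/b = 22/9 ≈ 2.444.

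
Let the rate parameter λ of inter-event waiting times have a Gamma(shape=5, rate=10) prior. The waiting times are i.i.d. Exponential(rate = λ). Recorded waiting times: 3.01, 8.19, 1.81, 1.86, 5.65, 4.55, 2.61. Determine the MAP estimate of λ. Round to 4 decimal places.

λ̂_MAP = 0.2919

The Exponential(rate=λ) likelihood is ∝ λ^n e^(−λΣtᵢ). Here n = 7 and Σtᵢ = 3.01 + 8.19 + 1.81 + 1.86 + 5.65 + 4.55 + 2.61 = 27.68.
Posterior ∝ λ^4e^(−10λ) · λ^7e^(−27.68λ) = λ^11e^(−37.68λ), i.e. Gamma(12, 37.68).
Mode = (a−1)/b = 11/37.68 ≈ 0.2919.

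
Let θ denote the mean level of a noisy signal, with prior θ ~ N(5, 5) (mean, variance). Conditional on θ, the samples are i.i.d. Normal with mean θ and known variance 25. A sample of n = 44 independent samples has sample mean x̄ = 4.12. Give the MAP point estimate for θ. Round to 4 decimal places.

n = 44, x̄ = 4.12.
For a Normal prior and Normal likelihood with known variance, the posterior is Normal; its mode equals its mean, the precision-weighted average.
Prior precision 1/σ₀² = 1/5 = 0.2; data precision n/σ² = 44/25 = 1.76.
θ̂ = (0.2·5 + 1.76·4.12) / (0.2 + 1.76) = 8.2512/1.96 = 5157/1225 ≈ 4.2098.

θ̂_MAP = 4.2098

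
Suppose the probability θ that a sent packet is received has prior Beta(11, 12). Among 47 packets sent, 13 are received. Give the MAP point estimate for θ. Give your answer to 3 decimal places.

θ̂_MAP = 0.338

Prior: Beta(11, 12).
Data: 13 successes in 47 trials. The binomial likelihood contributes θ^13(1−θ)^34, so the posterior is Beta(11+13, 12+34) = Beta(24, 46).
For Beta(a, b) with a, b > 1 the mode is (a−1)/(a+b−2) = 23/68 ≈ 0.338.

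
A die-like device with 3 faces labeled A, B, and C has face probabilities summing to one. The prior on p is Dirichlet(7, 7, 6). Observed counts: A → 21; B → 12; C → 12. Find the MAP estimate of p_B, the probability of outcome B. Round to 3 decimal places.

The posterior is Dirichlet(αᵢ + nᵢ) = Dirichlet(28, 19, 18).
For a Dirichlet(a₁,…,a_K) with all aᵢ > 1, the mode has j-th component (aⱼ − 1)/(Σaᵢ − K).
Here Σaᵢ = 65 and K = 3, so p_B = (19 − 1)/(65 − 3) = 18/62 ≈ 0.290.

MAP estimate of p_B = 0.290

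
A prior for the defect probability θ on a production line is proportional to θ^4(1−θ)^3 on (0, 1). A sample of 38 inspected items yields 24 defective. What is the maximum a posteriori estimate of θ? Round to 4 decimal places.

θ̂_MAP = 0.6222

The prior density ∝ θ^4(1−θ)^3 is the kernel of Beta(5, 4).
Data: 24 successes in 38 trials. The binomial likelihood contributes θ^24(1−θ)^14, so the posterior is Beta(5+24, 4+14) = Beta(29, 18).
For Beta(a, b) with a, b > 1 the mode is (a−1)/(a+b−2) = 28/45 ≈ 0.6222.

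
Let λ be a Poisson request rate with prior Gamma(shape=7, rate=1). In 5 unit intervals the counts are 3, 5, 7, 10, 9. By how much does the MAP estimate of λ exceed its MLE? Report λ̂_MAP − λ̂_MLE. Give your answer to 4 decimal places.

MAP − MLE = -0.1333

Σxᵢ = 34. Posterior is Gamma(41, 6); MAP = (41−1)/6 = 40/6 ≈ 6.66667.
MLE = x̄ = 34/5 ≈ 6.80000.
Difference = 40/6 − 34/5 = -2/15 ≈ -0.1333.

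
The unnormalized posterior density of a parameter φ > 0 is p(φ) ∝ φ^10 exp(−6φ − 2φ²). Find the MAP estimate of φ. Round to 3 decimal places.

ℓ'(φ) = 10/φ − 6 − 4φ. Setting this to zero and multiplying by φ: 4φ² + 6φ − 10 = 0.
φ = (−6 + √(6² + 4·4·10)) / (2·4) = (−6 + √196) / 8 = (−6 + 14)/8 = 1.
ℓ''(φ) = −10/φ² − 4 < 0, confirming a maximum.

φ̂_MAP = 1.000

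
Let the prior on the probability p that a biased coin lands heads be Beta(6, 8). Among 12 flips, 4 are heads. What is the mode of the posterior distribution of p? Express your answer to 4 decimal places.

Prior: Beta(6, 8).
Data: 4 successes in 12 trials. The binomial likelihood contributes p^4(1−p)^8, so the posterior is Beta(6+4, 8+8) = Beta(10, 16).
For Beta(a, b) with a, b > 1 the mode is (a−1)/(a+b−2) = 9/24 ≈ 0.3750.

p̂_MAP = 0.3750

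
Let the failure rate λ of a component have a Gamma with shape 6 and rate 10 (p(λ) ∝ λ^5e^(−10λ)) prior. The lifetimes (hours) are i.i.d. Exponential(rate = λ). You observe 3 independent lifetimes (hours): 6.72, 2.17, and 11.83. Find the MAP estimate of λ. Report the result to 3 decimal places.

The Exponential(rate=λ) likelihood is ∝ λ^n e^(−λΣtᵢ). Here n = 3 and Σtᵢ = 6.72 + 2.17 + 11.83 = 20.72.
Posterior ∝ λ^5e^(−10λ) · λ^3e^(−20.72λ) = λ^8e^(−30.72λ), i.e. Gamma(9, 30.72).
Mode = (a−1)/b = 8/30.72 ≈ 0.260.

λ̂_MAP = 0.260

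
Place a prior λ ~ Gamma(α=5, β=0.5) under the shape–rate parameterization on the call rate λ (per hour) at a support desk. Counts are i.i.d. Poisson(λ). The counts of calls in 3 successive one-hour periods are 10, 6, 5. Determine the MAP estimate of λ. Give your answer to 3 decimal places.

λ̂_MAP = 7.143

Σxᵢ = 10+6+5 = 21, with n = 3.
Posterior ∝ λ^4e^(−0.5λ) · λ^21e^(−3λ) = λ^25e^(−3.5λ), i.e. Gamma(shape=26, rate=3.5).
The mode of a Gamma(a, b) with a ≥ 1 (shape–rate) is (a−1)/b = 25/3.5 ≈ 7.143.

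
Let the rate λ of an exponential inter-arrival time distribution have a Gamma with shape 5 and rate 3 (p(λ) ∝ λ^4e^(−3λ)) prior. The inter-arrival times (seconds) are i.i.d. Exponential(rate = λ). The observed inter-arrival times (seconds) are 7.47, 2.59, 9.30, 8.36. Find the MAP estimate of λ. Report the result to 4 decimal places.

λ̂_MAP = 0.2604

The Exponential(rate=λ) likelihood is ∝ λ^n e^(−λΣtᵢ). Here n = 4 and Σtᵢ = 7.47 + 2.59 + 9.30 + 8.36 = 27.72.
Posterior ∝ λ^4e^(−3λ) · λ^4e^(−27.72λ) = λ^8e^(−30.72λ), i.e. Gamma(9, 30.72).
Mode = (a−1)/b = 8/30.72 ≈ 0.2604.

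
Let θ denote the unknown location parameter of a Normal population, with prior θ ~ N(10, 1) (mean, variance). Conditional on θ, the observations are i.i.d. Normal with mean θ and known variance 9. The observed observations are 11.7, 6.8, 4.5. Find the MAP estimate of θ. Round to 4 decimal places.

θ̂_MAP = 9.4167

n = 3; x̄ = (11.7 + 6.8 + 4.5)/3 = 23/3 = 23/3 ≈ 7.6667.
For a Normal prior and Normal likelihood with known variance, the posterior is Normal; its mode equals its mean, the precision-weighted average.
Prior precision 1/σ₀² = 1/1 = 1; data precision n/σ² = 3/9 = 1/3.
θ̂ = (1·10 + (1/3)·(23/3)) / (1 + 1/3) = (113/9)/(4/3) = 113/12 ≈ 9.4167.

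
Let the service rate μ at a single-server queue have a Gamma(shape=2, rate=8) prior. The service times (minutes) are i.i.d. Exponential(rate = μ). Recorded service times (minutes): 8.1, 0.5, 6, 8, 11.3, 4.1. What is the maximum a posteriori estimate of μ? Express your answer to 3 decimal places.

μ̂_MAP = 0.152

The Exponential(rate=μ) likelihood is ∝ μ^n e^(−μΣtᵢ). Here n = 6 and Σtᵢ = 8.1 + 0.5 + 6 + 8 + 11.3 + 4.1 = 38.
Posterior ∝ μe^(−8μ) · μ^6e^(−38μ) = μ^7e^(−46μ), i.e. Gamma(8, 46).
Mode = (a−1)/b = 7/46 ≈ 0.152.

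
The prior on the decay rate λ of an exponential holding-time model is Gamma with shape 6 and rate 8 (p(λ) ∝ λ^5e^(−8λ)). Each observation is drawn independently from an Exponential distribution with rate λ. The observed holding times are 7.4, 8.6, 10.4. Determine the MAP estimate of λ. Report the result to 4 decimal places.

λ̂_MAP = 0.2326

The Exponential(rate=λ) likelihood is ∝ λ^n e^(−λΣtᵢ). Here n = 3 and Σtᵢ = 7.4 + 8.6 + 10.4 = 26.4.
Posterior ∝ λ^5e^(−8λ) · λ^3e^(−26.4λ) = λ^8e^(−34.4λ), i.e. Gamma(9, 34.4).
Mode = (a−1)/b = 8/34.4 ≈ 0.2326.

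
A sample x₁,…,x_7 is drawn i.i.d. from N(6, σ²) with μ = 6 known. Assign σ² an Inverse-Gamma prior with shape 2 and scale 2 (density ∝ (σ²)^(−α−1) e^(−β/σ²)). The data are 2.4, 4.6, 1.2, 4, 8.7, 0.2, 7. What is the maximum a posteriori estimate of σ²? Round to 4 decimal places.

Sum of squared deviations about the known mean: SS = (2.4−6)² + (4.6−6)² + (1.2−6)² + (4−6)² + (8.7−6)² + (0.2−6)² + (7−6)² = 83.89.
The Normal likelihood contributes (σ²)^(−n/2) exp(−SS/(2σ²)), so the posterior is Inverse-Gamma(α + n/2, β + SS/2) = Inverse-Gamma(5.5, 43.945).
The mode of Inverse-Gamma(a, b) is b/(a+1) = 43.945/6.5 ≈ 6.7608.

σ̂²_MAP = 6.7608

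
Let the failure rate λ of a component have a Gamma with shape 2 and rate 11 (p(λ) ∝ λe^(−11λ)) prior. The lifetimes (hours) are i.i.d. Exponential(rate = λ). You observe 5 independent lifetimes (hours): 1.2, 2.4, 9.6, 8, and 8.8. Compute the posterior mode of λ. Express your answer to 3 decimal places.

λ̂_MAP = 0.146

The Exponential(rate=λ) likelihood is ∝ λ^n e^(−λΣtᵢ). Here n = 5 and Σtᵢ = 1.2 + 2.4 + 9.6 + 8 + 8.8 = 30.
Posterior ∝ λe^(−11λ) · λ^5e^(−30λ) = λ^6e^(−41λ), i.e. Gamma(7, 41).
Mode = (a−1)/b = 6/41 ≈ 0.146.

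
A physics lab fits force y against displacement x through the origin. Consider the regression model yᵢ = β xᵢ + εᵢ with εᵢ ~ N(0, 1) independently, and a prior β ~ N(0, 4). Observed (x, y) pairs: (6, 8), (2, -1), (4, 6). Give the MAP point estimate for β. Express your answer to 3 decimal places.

β̂_MAP = 1.244

log p(β | y) = −Σ(yᵢ − βxᵢ)²/(2·1) − β²/(2·4) + const.
Setting the derivative to zero: Σxᵢ(yᵢ − βxᵢ)/1 − β/4 = 0, so β = Σxᵢyᵢ / (Σxᵢ² + σ²/τ²).
Σxᵢyᵢ = 6·8 + 2·(-1) + 4·6 = 70; Σxᵢ² = 56; σ²/τ² = 0.25.
β̂_MAP = 70 / (56 + 0.25) = 70/56.25 ≈ 1.244.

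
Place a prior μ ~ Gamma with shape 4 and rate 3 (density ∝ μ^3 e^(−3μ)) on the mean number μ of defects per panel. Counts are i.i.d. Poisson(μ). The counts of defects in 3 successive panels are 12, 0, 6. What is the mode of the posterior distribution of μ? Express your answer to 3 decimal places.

μ̂_MAP = 3.500

Σxᵢ = 12+0+6 = 18, with n = 3.
Posterior ∝ μ^3e^(−3μ) · μ^18e^(−3μ) = μ^21e^(−6μ), i.e. Gamma(shape=22, rate=6).
The mode of a Gamma(a, b) with a ≥ 1 (shape–rate) is (a−1)/b = 21/6 ≈ 3.500.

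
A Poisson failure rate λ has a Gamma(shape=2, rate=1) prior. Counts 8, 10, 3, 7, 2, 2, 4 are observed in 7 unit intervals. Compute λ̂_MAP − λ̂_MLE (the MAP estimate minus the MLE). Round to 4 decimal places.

Σxᵢ = 36. Posterior is Gamma(38, 8); MAP = (38−1)/8 = 37/8 ≈ 4.62500.
MLE = x̄ = 36/7 ≈ 5.14286.
Difference = 37/8 − 36/7 = -29/56 ≈ -0.5179.

MAP − MLE = -0.5179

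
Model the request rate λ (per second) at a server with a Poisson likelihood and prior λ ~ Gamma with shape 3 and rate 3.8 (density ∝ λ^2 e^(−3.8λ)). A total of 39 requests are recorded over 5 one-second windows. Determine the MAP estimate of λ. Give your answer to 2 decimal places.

Σxᵢ = 39, n = 5.
Posterior ∝ λ^2e^(−3.8λ) · λ^39e^(−5λ) = λ^41e^(−8.8λ), i.e. Gamma(shape=42, rate=8.8).
The mode of a Gamma(a, b) with a ≥ 1 (shape–rate) is (a−1)/b = 41/8.8 ≈ 4.66.

λ̂_MAP = 4.66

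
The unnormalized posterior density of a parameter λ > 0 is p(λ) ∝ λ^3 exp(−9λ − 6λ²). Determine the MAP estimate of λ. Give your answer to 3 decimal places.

λ̂_MAP = 0.250

ℓ'(λ) = 3/λ − 9 − 12λ. Setting this to zero and multiplying by λ: 12λ² + 9λ − 3 = 0.
λ = (−9 + √(9² + 4·12·3)) / (2·12) = (−9 + √225) / 24 = (−9 + 15)/24 = 1/4.
ℓ''(λ) = −3/λ² − 12 < 0, confirming a maximum.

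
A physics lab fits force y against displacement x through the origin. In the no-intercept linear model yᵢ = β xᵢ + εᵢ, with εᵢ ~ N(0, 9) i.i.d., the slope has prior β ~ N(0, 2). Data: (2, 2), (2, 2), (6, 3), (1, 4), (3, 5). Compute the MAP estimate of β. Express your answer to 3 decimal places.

β̂_MAP = 0.769

log p(β | y) = −Σ(yᵢ − βxᵢ)²/(2·9) − β²/(2·2) + const.
Setting the derivative to zero: Σxᵢ(yᵢ − βxᵢ)/9 − β/2 = 0, so β = Σxᵢyᵢ / (Σxᵢ² + σ²/τ²).
Σxᵢyᵢ = 2·2 + 2·2 + 6·3 + 1·4 + 3·5 = 45; Σxᵢ² = 54; σ²/τ² = 4.5.
β̂_MAP = 45 / (54 + 4.5) = 45/58.5 ≈ 0.769.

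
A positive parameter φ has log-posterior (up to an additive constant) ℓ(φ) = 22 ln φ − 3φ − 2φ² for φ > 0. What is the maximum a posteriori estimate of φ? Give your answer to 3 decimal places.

ℓ'(φ) = 22/φ − 3 − 4φ. Setting this to zero and multiplying by φ: 4φ² + 3φ − 22 = 0.
φ = (−3 + √(3² + 4·4·22)) / (2·4) = (−3 + √361) / 8 = (−3 + 19)/8 = 2.
ℓ''(φ) = −22/φ² − 4 < 0, confirming a maximum.

φ̂_MAP = 2.000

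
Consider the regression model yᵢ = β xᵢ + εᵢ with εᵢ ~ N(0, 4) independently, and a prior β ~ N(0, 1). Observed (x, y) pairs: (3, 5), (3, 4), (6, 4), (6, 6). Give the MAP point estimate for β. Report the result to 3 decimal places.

log p(β | y) = −Σ(yᵢ − βxᵢ)²/(2·4) − β²/(2·1) + const.
Setting the derivative to zero: Σxᵢ(yᵢ − βxᵢ)/4 − β/1 = 0, so β = Σxᵢyᵢ / (Σxᵢ² + σ²/τ²).
Σxᵢyᵢ = 3·5 + 3·4 + 6·4 + 6·6 = 87; Σxᵢ² = 90; σ²/τ² = 4.
β̂_MAP = 87 / (90 + 4) = 87/94 ≈ 0.926.

β̂_MAP = 0.926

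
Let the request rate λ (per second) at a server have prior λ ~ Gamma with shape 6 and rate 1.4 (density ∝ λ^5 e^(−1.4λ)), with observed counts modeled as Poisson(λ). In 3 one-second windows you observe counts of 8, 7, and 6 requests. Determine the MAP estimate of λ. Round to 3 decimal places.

Σxᵢ = 8+7+6 = 21, with n = 3.
Posterior ∝ λ^5e^(−1.4λ) · λ^21e^(−3λ) = λ^26e^(−4.4λ), i.e. Gamma(shape=27, rate=4.4).
The mode of a Gamma(a, b) with a ≥ 1 (shape–rate) is (a−1)/b = 26/4.4 ≈ 5.909.

λ̂_MAP = 5.909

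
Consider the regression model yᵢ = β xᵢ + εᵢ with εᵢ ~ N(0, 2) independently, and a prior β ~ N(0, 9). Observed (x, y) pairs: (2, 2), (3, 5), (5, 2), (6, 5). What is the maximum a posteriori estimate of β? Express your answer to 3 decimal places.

log p(β | y) = −Σ(yᵢ − βxᵢ)²/(2·2) − β²/(2·9) + const.
Setting the derivative to zero: Σxᵢ(yᵢ − βxᵢ)/2 − β/9 = 0, so β = Σxᵢyᵢ / (Σxᵢ² + σ²/τ²).
Σxᵢyᵢ = 2·2 + 3·5 + 5·2 + 6·5 = 59; Σxᵢ² = 74; σ²/τ² = 2/9.
β̂_MAP = 59 / (74 + 2/9) = 59/(668/9) = 531/668 ≈ 0.795.

β̂_MAP = 0.795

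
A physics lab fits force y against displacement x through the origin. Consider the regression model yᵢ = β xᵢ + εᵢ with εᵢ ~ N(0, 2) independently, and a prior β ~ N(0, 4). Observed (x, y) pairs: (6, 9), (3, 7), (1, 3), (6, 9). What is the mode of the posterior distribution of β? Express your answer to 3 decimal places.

β̂_MAP = 1.600

log p(β | y) = −Σ(yᵢ − βxᵢ)²/(2·2) − β²/(2·4) + const.
Setting the derivative to zero: Σxᵢ(yᵢ − βxᵢ)/2 − β/4 = 0, so β = Σxᵢyᵢ / (Σxᵢ² + σ²/τ²).
Σxᵢyᵢ = 6·9 + 3·7 + 1·3 + 6·9 = 132; Σxᵢ² = 82; σ²/τ² = 0.5.
β̂_MAP = 132 / (82 + 0.5) = 132/82.5 ≈ 1.600.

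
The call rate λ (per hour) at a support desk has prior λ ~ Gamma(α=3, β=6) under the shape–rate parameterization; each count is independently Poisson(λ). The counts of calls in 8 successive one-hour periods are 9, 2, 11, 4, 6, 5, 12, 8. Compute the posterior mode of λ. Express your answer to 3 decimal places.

λ̂_MAP = 4.214

Σxᵢ = 9+2+11+4+6+5+12+8 = 57, with n = 8.
Posterior ∝ λ^2e^(−6λ) · λ^57e^(−8λ) = λ^59e^(−14λ), i.e. Gamma(shape=60, rate=14).
The mode of a Gamma(a, b) with a ≥ 1 (shape–rate) is (a−1)/b = 59/14 ≈ 4.214.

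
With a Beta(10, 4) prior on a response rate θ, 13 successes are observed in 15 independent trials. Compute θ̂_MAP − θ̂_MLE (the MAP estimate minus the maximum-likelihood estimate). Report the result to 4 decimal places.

MAP − MLE = -0.0519

Posterior is Beta(23, 6); MAP = (23−1)/(29−2) = 22/27 ≈ 0.81481.
MLE ignores the prior: θ̂_MLE = k/n = 13/15 ≈ 0.86667.
Difference = 22/27 − 13/15 = -7/135 ≈ -0.0519.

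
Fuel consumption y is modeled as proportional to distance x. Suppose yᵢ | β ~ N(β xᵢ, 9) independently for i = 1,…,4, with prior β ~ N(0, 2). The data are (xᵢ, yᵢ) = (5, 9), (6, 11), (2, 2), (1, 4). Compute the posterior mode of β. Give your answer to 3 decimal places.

β̂_MAP = 1.688

log p(β | y) = −Σ(yᵢ − βxᵢ)²/(2·9) − β²/(2·2) + const.
Setting the derivative to zero: Σxᵢ(yᵢ − βxᵢ)/9 − β/2 = 0, so β = Σxᵢyᵢ / (Σxᵢ² + σ²/τ²).
Σxᵢyᵢ = 5·9 + 6·11 + 2·2 + 1·4 = 119; Σxᵢ² = 66; σ²/τ² = 4.5.
β̂_MAP = 119 / (66 + 4.5) = 119/70.5 ≈ 1.688.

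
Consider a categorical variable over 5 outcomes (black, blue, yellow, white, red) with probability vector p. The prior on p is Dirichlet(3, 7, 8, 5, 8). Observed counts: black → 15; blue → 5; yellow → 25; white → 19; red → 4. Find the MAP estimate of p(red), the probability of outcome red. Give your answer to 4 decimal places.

MAP estimate of p(red) = 0.1170

The posterior is Dirichlet(αᵢ + nᵢ) = Dirichlet(18, 12, 33, 24, 12).
For a Dirichlet(a₁,…,a_K) with all aᵢ > 1, the mode has j-th component (aⱼ − 1)/(Σaᵢ − K).
Here Σaᵢ = 99 and K = 5, so p(red) = (12 − 1)/(99 − 5) = 11/94 ≈ 0.1170.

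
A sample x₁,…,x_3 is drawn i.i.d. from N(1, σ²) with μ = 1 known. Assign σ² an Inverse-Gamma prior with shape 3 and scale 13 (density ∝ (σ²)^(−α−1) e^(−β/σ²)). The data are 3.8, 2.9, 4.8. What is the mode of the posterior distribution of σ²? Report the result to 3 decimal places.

σ̂²_MAP = 4.717

Sum of squared deviations about the known mean: SS = (3.8−1)² + (2.9−1)² + (4.8−1)² = 25.89.
The Normal likelihood contributes (σ²)^(−n/2) exp(−SS/(2σ²)), so the posterior is Inverse-Gamma(α + n/2, β + SS/2) = Inverse-Gamma(4.5, 25.945).
The mode of Inverse-Gamma(a, b) is b/(a+1) = 25.945/5.5 ≈ 4.717.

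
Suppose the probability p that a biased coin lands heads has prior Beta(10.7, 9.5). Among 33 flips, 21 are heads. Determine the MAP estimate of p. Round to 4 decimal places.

Prior: Beta(10.7, 9.5).
Data: 21 successes in 33 trials. The binomial likelihood contributes p^21(1−p)^12, so the posterior is Beta(10.7+21, 9.5+12) = Beta(31.7, 21.5).
For Beta(a, b) with a, b > 1 the mode is (a−1)/(a+b−2) = 30.7/51.2 ≈ 0.5996.

p̂_MAP = 0.5996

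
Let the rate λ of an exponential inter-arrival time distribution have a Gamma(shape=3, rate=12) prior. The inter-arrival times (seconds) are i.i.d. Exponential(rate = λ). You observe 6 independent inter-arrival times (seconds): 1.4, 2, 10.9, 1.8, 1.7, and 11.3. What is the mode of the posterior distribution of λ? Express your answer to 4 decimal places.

λ̂_MAP = 0.1946

The Exponential(rate=λ) likelihood is ∝ λ^n e^(−λΣtᵢ). Here n = 6 and Σtᵢ = 1.4 + 2 + 10.9 + 1.8 + 1.7 + 11.3 = 29.1.
Posterior ∝ λ^2e^(−12λ) · λ^6e^(−29.1λ) = λ^8e^(−41.1λ), i.e. Gamma(9, 41.1).
Mode = (a−1)/b = 8/41.1 ≈ 0.1946.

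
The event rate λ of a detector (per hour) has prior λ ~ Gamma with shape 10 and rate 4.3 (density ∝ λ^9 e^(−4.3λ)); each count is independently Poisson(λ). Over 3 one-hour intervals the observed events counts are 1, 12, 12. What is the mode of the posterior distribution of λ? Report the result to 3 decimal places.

Σxᵢ = 1+12+12 = 25, with n = 3.
Posterior ∝ λ^9e^(−4.3λ) · λ^25e^(−3λ) = λ^34e^(−7.3λ), i.e. Gamma(shape=35, rate=7.3).
The mode of a Gamma(a, b) with a ≥ 1 (shape–rate) is (a−1)/b = 34/7.3 ≈ 4.658.

λ̂_MAP = 4.658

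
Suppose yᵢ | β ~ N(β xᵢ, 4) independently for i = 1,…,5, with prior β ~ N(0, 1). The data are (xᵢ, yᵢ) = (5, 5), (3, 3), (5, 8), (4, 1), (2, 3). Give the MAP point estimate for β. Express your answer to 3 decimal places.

log p(β | y) = −Σ(yᵢ − βxᵢ)²/(2·4) − β²/(2·1) + const.
Setting the derivative to zero: Σxᵢ(yᵢ − βxᵢ)/4 − β/1 = 0, so β = Σxᵢyᵢ / (Σxᵢ² + σ²/τ²).
Σxᵢyᵢ = 5·5 + 3·3 + 5·8 + 4·1 + 2·3 = 84; Σxᵢ² = 79; σ²/τ² = 4.
β̂_MAP = 84 / (79 + 4) = 84/83 ≈ 1.012.

β̂_MAP = 1.012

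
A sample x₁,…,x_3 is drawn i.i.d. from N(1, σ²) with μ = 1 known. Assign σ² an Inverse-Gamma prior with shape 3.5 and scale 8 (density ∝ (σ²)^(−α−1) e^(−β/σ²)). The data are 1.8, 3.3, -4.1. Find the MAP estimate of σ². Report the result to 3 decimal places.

Sum of squared deviations about the known mean: SS = (1.8−1)² + (3.3−1)² + (-4.1−1)² = 31.94.
The Normal likelihood contributes (σ²)^(−n/2) exp(−SS/(2σ²)), so the posterior is Inverse-Gamma(α + n/2, β + SS/2) = Inverse-Gamma(5, 23.97).
The mode of Inverse-Gamma(a, b) is b/(a+1) = 23.97/6 ≈ 3.995.

σ̂²_MAP = 3.995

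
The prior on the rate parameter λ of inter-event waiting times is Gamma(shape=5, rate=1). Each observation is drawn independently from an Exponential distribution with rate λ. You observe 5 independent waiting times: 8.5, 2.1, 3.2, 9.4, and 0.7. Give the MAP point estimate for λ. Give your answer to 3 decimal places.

λ̂_MAP = 0.361

The Exponential(rate=λ) likelihood is ∝ λ^n e^(−λΣtᵢ). Here n = 5 and Σtᵢ = 8.5 + 2.1 + 3.2 + 9.4 + 0.7 = 23.9.
Posterior ∝ λ^4e^(−1λ) · λ^5e^(−23.9λ) = λ^9e^(−24.9λ), i.e. Gamma(10, 24.9).
Mode = (a−1)/b = 9/24.9 ≈ 0.361.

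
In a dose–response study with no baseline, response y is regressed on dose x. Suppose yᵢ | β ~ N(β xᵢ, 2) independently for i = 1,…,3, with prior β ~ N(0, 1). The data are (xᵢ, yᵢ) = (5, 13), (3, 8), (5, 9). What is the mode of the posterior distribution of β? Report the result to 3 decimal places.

β̂_MAP = 2.197

log p(β | y) = −Σ(yᵢ − βxᵢ)²/(2·2) − β²/(2·1) + const.
Setting the derivative to zero: Σxᵢ(yᵢ − βxᵢ)/2 − β/1 = 0, so β = Σxᵢyᵢ / (Σxᵢ² + σ²/τ²).
Σxᵢyᵢ = 5·13 + 3·8 + 5·9 = 134; Σxᵢ² = 59; σ²/τ² = 2.
β̂_MAP = 134 / (59 + 2) = 134/61 ≈ 2.197.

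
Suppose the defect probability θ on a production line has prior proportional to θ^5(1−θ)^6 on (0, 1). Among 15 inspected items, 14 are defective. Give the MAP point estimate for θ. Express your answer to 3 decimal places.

θ̂_MAP = 0.731

The prior density ∝ θ^5(1−θ)^6 is the kernel of Beta(6, 7).
Data: 14 successes in 15 trials. The binomial likelihood contributes θ^14(1−θ)^1, so the posterior is Beta(6+14, 7+1) = Beta(20, 8).
For Beta(a, b) with a, b > 1 the mode is (a−1)/(a+b−2) = 19/26 ≈ 0.731.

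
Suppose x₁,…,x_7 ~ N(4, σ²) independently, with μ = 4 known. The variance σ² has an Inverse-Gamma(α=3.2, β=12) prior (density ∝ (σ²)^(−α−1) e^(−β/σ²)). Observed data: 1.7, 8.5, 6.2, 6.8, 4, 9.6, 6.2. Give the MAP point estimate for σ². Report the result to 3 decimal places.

Sum of squared deviations about the known mean: SS = (1.7−4)² + (8.5−4)² + (6.2−4)² + (6.8−4)² + (4−4)² + (9.6−4)² + (6.2−4)² = 74.42.
The Normal likelihood contributes (σ²)^(−n/2) exp(−SS/(2σ²)), so the posterior is Inverse-Gamma(α + n/2, β + SS/2) = Inverse-Gamma(6.7, 49.21).
The mode of Inverse-Gamma(a, b) is b/(a+1) = 49.21/7.7 ≈ 6.391.

σ̂²_MAP = 6.391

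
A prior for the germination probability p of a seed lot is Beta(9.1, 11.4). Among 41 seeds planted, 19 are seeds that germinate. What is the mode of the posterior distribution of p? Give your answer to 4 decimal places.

Prior: Beta(9.1, 11.4).
Data: 19 successes in 41 trials. The binomial likelihood contributes p^19(1−p)^22, so the posterior is Beta(9.1+19, 11.4+22) = Beta(28.1, 33.4).
For Beta(a, b) with a, b > 1 the mode is (a−1)/(a+b−2) = 27.1/59.5 ≈ 0.4555.

p̂_MAP = 0.4555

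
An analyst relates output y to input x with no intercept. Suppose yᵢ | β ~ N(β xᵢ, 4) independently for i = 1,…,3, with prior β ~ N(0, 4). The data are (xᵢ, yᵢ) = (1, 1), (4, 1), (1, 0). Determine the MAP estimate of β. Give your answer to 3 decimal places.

β̂_MAP = 0.263

log p(β | y) = −Σ(yᵢ − βxᵢ)²/(2·4) − β²/(2·4) + const.
Setting the derivative to zero: Σxᵢ(yᵢ − βxᵢ)/4 − β/4 = 0, so β = Σxᵢyᵢ / (Σxᵢ² + σ²/τ²).
Σxᵢyᵢ = 1·1 + 4·1 + 1·0 = 5; Σxᵢ² = 18; σ²/τ² = 1.
β̂_MAP = 5 / (18 + 1) = 5/19 ≈ 0.263.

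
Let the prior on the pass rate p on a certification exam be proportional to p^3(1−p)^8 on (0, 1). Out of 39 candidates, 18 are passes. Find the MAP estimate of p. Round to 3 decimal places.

The prior density ∝ p^3(1−p)^8 is the kernel of Beta(4, 9).
Data: 18 successes in 39 trials. The binomial likelihood contributes p^18(1−p)^21, so the posterior is Beta(4+18, 9+21) = Beta(22, 30).
For Beta(a, b) with a, b > 1 the mode is (a−1)/(a+b−2) = 21/50 ≈ 0.420.

p̂_MAP = 0.420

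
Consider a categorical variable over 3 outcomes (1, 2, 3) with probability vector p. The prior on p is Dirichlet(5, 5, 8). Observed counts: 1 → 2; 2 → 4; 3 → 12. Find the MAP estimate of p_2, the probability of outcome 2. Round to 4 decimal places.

The posterior is Dirichlet(αᵢ + nᵢ) = Dirichlet(7, 9, 20).
For a Dirichlet(a₁,…,a_K) with all aᵢ > 1, the mode has j-th component (aⱼ − 1)/(Σaᵢ − K).
Here Σaᵢ = 36 and K = 3, so p_2 = (9 − 1)/(36 − 3) = 8/33 ≈ 0.2424.

MAP estimate: 0.2424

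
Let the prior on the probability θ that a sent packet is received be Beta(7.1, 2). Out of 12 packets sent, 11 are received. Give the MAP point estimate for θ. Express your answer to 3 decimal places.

Prior: Beta(7.1, 2).
Data: 11 successes in 12 trials. The binomial likelihood contributes θ^11(1−θ)^1, so the posterior is Beta(7.1+11, 2+1) = Beta(18.1, 3).
For Beta(a, b) with a, b > 1 the mode is (a−1)/(a+b−2) = 17.1/19.1 ≈ 0.895.

θ̂_MAP = 0.895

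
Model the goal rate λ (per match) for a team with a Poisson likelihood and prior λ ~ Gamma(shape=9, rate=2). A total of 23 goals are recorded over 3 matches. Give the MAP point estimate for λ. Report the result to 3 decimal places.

Σxᵢ = 23, n = 3.
Posterior ∝ λ^8e^(−2λ) · λ^23e^(−3λ) = λ^31e^(−5λ), i.e. Gamma(shape=32, rate=5).
The mode of a Gamma(a, b) with a ≥ 1 (shape–rate) is (a−1)/b = 31/5 ≈ 6.200.

λ̂_MAP = 6.200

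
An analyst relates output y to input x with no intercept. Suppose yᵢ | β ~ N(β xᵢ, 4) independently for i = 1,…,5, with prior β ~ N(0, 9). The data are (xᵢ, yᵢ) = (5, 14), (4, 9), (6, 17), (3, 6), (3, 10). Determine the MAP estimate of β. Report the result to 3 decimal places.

β̂_MAP = 2.682

log p(β | y) = −Σ(yᵢ − βxᵢ)²/(2·4) − β²/(2·9) + const.
Setting the derivative to zero: Σxᵢ(yᵢ − βxᵢ)/4 − β/9 = 0, so β = Σxᵢyᵢ / (Σxᵢ² + σ²/τ²).
Σxᵢyᵢ = 5·14 + 4·9 + 6·17 + 3·6 + 3·10 = 256; Σxᵢ² = 95; σ²/τ² = 4/9.
β̂_MAP = 256 / (95 + 4/9) = 256/(859/9) = 2304/859 ≈ 2.682.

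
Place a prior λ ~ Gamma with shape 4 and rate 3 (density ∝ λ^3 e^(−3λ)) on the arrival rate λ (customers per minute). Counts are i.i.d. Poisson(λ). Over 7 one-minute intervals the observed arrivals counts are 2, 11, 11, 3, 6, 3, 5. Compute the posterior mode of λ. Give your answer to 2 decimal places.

λ̂_MAP = 4.40

Σxᵢ = 2+11+11+3+6+3+5 = 41, with n = 7.
Posterior ∝ λ^3e^(−3λ) · λ^41e^(−7λ) = λ^44e^(−10λ), i.e. Gamma(shape=45, rate=10).
The mode of a Gamma(a, b) with a ≥ 1 (shape–rate) is (a−1)/b = 44/10 ≈ 4.40.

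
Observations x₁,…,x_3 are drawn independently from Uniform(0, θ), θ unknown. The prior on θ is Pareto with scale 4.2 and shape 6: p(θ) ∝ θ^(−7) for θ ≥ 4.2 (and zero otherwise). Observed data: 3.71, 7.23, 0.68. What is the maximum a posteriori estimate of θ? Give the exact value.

The Uniform(0, θ) likelihood is θ^(−n) for θ ≥ max(xᵢ), zero otherwise. Here max(xᵢ) = 7.23.
Posterior ∝ θ^(−7) · θ^(−3) = θ^(−10) on θ ≥ max(4.2, 7.23) = 7.23.
This density is strictly decreasing in θ, so the posterior mode lies at the lower boundary of the support.

θ̂_MAP = 7.23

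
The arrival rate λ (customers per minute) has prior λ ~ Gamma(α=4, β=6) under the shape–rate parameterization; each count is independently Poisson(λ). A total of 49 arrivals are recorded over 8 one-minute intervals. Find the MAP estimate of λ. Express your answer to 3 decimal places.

Σxᵢ = 49, n = 8.
Posterior ∝ λ^3e^(−6λ) · λ^49e^(−8λ) = λ^52e^(−14λ), i.e. Gamma(shape=53, rate=14).
The mode of a Gamma(a, b) with a ≥ 1 (shape–rate) is (a−1)/b = 52/14 ≈ 3.714.

λ̂_MAP = 3.714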